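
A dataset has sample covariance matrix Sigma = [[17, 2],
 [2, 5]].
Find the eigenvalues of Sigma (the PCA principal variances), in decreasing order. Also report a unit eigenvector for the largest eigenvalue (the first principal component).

Step 1 — characteristic polynomial of 2×2 Sigma:
  det(Sigma - λI) = λ² - trace · λ + det = 0.
  trace = 17 + 5 = 22, det = 17·5 - (2)² = 81.
Step 2 — discriminant:
  Δ = trace² - 4·det = 484 - 324 = 160.
Step 3 — eigenvalues:
  λ = (trace ± √Δ)/2 = (22 ± 12.6491)/2,
  λ_1 = 17.3246,  λ_2 = 4.6754.

Step 4 — unit eigenvector for λ_1: solve (Sigma - λ_1 I)v = 0. First row:
  (17 - 17.3246)·v_x + (2)·v_y = 0, i.e. (-0.3246)·v_x + (2)·v_y = 0,
  so v ∝ (b, λ_1 - a) = (2, 0.3246) = u.
  ||u|| = √((2)² + (0.3246)²) = √(4.1053) ≈ 2.0262,
  v_1 = u/||u|| ≈ (0.9871, 0.1602) (||v_1|| = 1).

λ_1 = 17.3246,  λ_2 = 4.6754;  v_1 ≈ (0.9871, 0.1602)


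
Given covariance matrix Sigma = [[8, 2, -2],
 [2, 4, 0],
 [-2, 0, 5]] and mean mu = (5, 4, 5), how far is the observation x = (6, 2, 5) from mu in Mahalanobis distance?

Step 1 — centre the observation: (x - mu) = (1, -2, 0).

Step 2 — invert Sigma (cofactor / det for 3×3, or solve directly):
  Sigma^{-1} = [[0.1613, -0.0806, 0.0645],
 [-0.0806, 0.2903, -0.0323],
 [0.0645, -0.0323, 0.2258]].

Step 3 — form the quadratic (x - mu)^T · Sigma^{-1} · (x - mu):
  Sigma^{-1} · (x - mu) = (0.3226, -0.6613, 0.129).
  (x - mu)^T · [Sigma^{-1} · (x - mu)] = (1)·(0.3226) + (-2)·(-0.6613) + (0)·(0.129) = 1.6452.

Step 4 — take square root: d = √(1.6452) ≈ 1.2826.

d(x, mu) = √(1.6452) ≈ 1.2826


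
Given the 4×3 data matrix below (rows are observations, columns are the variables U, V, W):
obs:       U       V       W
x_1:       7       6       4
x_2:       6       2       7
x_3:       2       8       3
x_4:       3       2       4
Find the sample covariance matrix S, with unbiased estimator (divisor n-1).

Step 1 — column means:
  mean(U) = (7 + 6 + 2 + 3) / 4 = 18/4 = 4.5
  mean(V) = (6 + 2 + 8 + 2) / 4 = 18/4 = 4.5
  mean(W) = (4 + 7 + 3 + 4) / 4 = 18/4 = 4.5

Step 2 — sample covariance S[i,j] = (1/(n-1)) · Σ_k (x_{k,i} - mean_i) · (x_{k,j} - mean_j), with n-1 = 3.
  S[U,U] = ((2.5)·(2.5) + (1.5)·(1.5) + (-2.5)·(-2.5) + (-1.5)·(-1.5)) / 3 = 17/3 = 5.6667
  S[U,V] = ((2.5)·(1.5) + (1.5)·(-2.5) + (-2.5)·(3.5) + (-1.5)·(-2.5)) / 3 = -5/3 = -1.6667
  S[U,W] = ((2.5)·(-0.5) + (1.5)·(2.5) + (-2.5)·(-1.5) + (-1.5)·(-0.5)) / 3 = 7/3 = 2.3333
  S[V,V] = ((1.5)·(1.5) + (-2.5)·(-2.5) + (3.5)·(3.5) + (-2.5)·(-2.5)) / 3 = 27/3 = 9
  S[V,W] = ((1.5)·(-0.5) + (-2.5)·(2.5) + (3.5)·(-1.5) + (-2.5)·(-0.5)) / 3 = -11/3 = -3.6667
  S[W,W] = ((-0.5)·(-0.5) + (2.5)·(2.5) + (-1.5)·(-1.5) + (-0.5)·(-0.5)) / 3 = 9/3 = 3

S is symmetric (S[j,i] = S[i,j]). Assembling:

S = [[5.6667, -1.6667, 2.3333],
 [-1.6667, 9, -3.6667],
 [2.3333, -3.6667, 3]]


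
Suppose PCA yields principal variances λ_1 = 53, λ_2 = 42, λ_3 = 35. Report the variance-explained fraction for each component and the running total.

Step 1 — total variance = trace(Sigma) = Σ λ_i = 53 + 42 + 35 = 130.

Step 2 — fraction explained by component i = λ_i / Σ λ:
  PC1: 53/130 = 0.4077
  PC2: 42/130 = 0.3231
  PC3: 35/130 = 0.2692

Step 3 — cumulative fraction after k components = (λ_1 + ... + λ_k) / Σ λ:
  k = 1: 53/130 = 0.4077
  k = 2: (53 + 42)/130 = 95/130 = 0.7308
  k = 3: (53 + 42 + 35)/130 = 130/130 = 1

Summary (fraction, with percent):

explained: PC1 0.4077 (40.77%), PC2 0.3231 (32.31%), PC3 0.2692 (26.92%);  cumulative: 0.4077, 0.7308, 1


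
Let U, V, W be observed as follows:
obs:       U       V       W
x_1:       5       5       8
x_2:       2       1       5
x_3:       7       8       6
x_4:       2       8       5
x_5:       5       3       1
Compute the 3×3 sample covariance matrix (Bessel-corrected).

Step 1 — column means:
  mean(U) = (5 + 2 + 7 + 2 + 5) / 5 = 21/5 = 4.2
  mean(V) = (5 + 1 + 8 + 8 + 3) / 5 = 25/5 = 5
  mean(W) = (8 + 5 + 6 + 5 + 1) / 5 = 25/5 = 5

Step 2 — sample covariance S[i,j] = (1/(n-1)) · Σ_k (x_{k,i} - mean_i) · (x_{k,j} - mean_j), with n-1 = 4.
  S[U,U] = ((0.8)·(0.8) + (-2.2)·(-2.2) + (2.8)·(2.8) + (-2.2)·(-2.2) + (0.8)·(0.8)) / 4 = 18.8/4 = 4.7
  S[U,V] = ((0.8)·(0) + (-2.2)·(-4) + (2.8)·(3) + (-2.2)·(3) + (0.8)·(-2)) / 4 = 9/4 = 2.25
  S[U,W] = ((0.8)·(3) + (-2.2)·(0) + (2.8)·(1) + (-2.2)·(0) + (0.8)·(-4)) / 4 = 2/4 = 0.5
  S[V,V] = ((0)·(0) + (-4)·(-4) + (3)·(3) + (3)·(3) + (-2)·(-2)) / 4 = 38/4 = 9.5
  S[V,W] = ((0)·(3) + (-4)·(0) + (3)·(1) + (3)·(0) + (-2)·(-4)) / 4 = 11/4 = 2.75
  S[W,W] = ((3)·(3) + (0)·(0) + (1)·(1) + (0)·(0) + (-4)·(-4)) / 4 = 26/4 = 6.5

S is symmetric (S[j,i] = S[i,j]). Assembling:

S = [[4.7, 2.25, 0.5],
 [2.25, 9.5, 2.75],
 [0.5, 2.75, 6.5]]


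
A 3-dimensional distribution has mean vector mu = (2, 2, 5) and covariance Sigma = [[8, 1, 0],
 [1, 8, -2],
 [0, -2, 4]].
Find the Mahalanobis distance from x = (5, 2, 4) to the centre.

Step 1 — centre the observation: (x - mu) = (3, 0, -1).

Step 2 — invert Sigma (cofactor / det for 3×3, or solve directly):
  Sigma^{-1} = [[0.1273, -0.0182, -0.0091],
 [-0.0182, 0.1455, 0.0727],
 [-0.0091, 0.0727, 0.2864]].

Step 3 — form the quadratic (x - mu)^T · Sigma^{-1} · (x - mu):
  Sigma^{-1} · (x - mu) = (0.3909, -0.1273, -0.3136).
  (x - mu)^T · [Sigma^{-1} · (x - mu)] = (3)·(0.3909) + (0)·(-0.1273) + (-1)·(-0.3136) = 1.4864.

Step 4 — take square root: d = √(1.4864) ≈ 1.2192.

d(x, mu) = √(1.4864) ≈ 1.2192


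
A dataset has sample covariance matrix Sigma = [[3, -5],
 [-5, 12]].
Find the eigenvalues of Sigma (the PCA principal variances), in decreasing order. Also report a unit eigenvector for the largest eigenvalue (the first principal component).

Step 1 — characteristic polynomial of 2×2 Sigma:
  det(Sigma - λI) = λ² - trace · λ + det = 0.
  trace = 3 + 12 = 15, det = 3·12 - (-5)² = 11.
Step 2 — discriminant:
  Δ = trace² - 4·det = 225 - 44 = 181.
Step 3 — eigenvalues:
  λ = (trace ± √Δ)/2 = (15 ± 13.4536)/2,
  λ_1 = 14.2268,  λ_2 = 0.7732.

Step 4 — unit eigenvector for λ_1: solve (Sigma - λ_1 I)v = 0. First row:
  (3 - 14.2268)·v_x + (-5)·v_y = 0, i.e. (-11.2268)·v_x + (-5)·v_y = 0,
  so v ∝ (b, λ_1 - a) = (-5, 11.2268); multiply by -1 so the first entry is positive: u = (5, -11.2268).
  ||u|| = √((5)² + (-11.2268)²) = √(151.0413) ≈ 12.2899,
  v_1 = u/||u|| ≈ (0.4068, -0.9135) (||v_1|| = 1).

λ_1 = 14.2268,  λ_2 = 0.7732;  v_1 ≈ (0.4068, -0.9135)


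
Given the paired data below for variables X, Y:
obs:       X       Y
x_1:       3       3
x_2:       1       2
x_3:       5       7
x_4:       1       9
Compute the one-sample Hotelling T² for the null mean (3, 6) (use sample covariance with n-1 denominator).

Step 1 — sample mean vector:
  mean(X) = (3 + 1 + 5 + 1) / 4 = 10/4 = 2.5
  mean(Y) = (3 + 2 + 7 + 9) / 4 = 21/4 = 5.25
  x̄ = (2.5, 5.25),  deviation x̄ - mu_0 = (2.5, 5.25) - (3, 6) = (-0.5, -0.75).

Step 2 — sample covariance matrix, S[i,j] = (1/(n-1)) · Σ_k (x_{k,i} - mean_i) · (x_{k,j} - mean_j), divisor n-1 = 3:
  S[X,X] = ((0.5)·(0.5) + (-1.5)·(-1.5) + (2.5)·(2.5) + (-1.5)·(-1.5)) / 3 = 11/3 = 3.6667
  S[X,Y] = ((0.5)·(-2.25) + (-1.5)·(-3.25) + (2.5)·(1.75) + (-1.5)·(3.75)) / 3 = 2.5/3 = 0.8333
  S[Y,Y] = ((-2.25)·(-2.25) + (-3.25)·(-3.25) + (1.75)·(1.75) + (3.75)·(3.75)) / 3 = 32.75/3 = 10.9167
  S = [[3.6667, 0.8333],
 [0.8333, 10.9167]].

Step 3 — invert S. det(S) = 3.6667·10.9167 - (0.8333)² = 39.3333.
  S^{-1} = (1/det) · [[d, -b], [-b, a]] = [[0.2775, -0.0212],
 [-0.0212, 0.0932]].

Step 4 — quadratic form (x̄ - mu_0)^T · S^{-1} · (x̄ - mu_0):
  S^{-1} · (x̄ - mu_0) = (-0.1229, -0.0593),
  (x̄ - mu_0)^T · [...] = (-0.5)·(-0.1229) + (-0.75)·(-0.0593) = 0.1059.

Step 5 — scale by n: T² = 4 · 0.1059 = 0.4237.

T² ≈ 0.4237


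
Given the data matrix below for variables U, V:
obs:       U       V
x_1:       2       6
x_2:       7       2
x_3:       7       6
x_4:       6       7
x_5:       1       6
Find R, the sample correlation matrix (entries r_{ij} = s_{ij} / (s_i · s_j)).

Step 1 — column means:
  mean(U) = (2 + 7 + 7 + 6 + 1) / 5 = 23/5 = 4.6
  mean(V) = (6 + 2 + 6 + 7 + 6) / 5 = 27/5 = 5.4

Step 2 — sample variances and covariances s[i,j] = (1/(n-1)) · Σ_k (x_{k,i} - mean_i) · (x_{k,j} - mean_j), with n-1 = 4:
  s[U,U] = ((-2.6)·(-2.6) + (2.4)·(2.4) + (2.4)·(2.4) + (1.4)·(1.4) + (-3.6)·(-3.6)) / 4 = 33.2/4 = 8.3
  s[U,V] = ((-2.6)·(0.6) + (2.4)·(-3.4) + (2.4)·(0.6) + (1.4)·(1.6) + (-3.6)·(0.6)) / 4 = -8.2/4 = -2.05
  s[V,V] = ((0.6)·(0.6) + (-3.4)·(-3.4) + (0.6)·(0.6) + (1.6)·(1.6) + (0.6)·(0.6)) / 4 = 15.2/4 = 3.8
  Sample standard deviations s_i = √(s[i,i]):
  s(U) = √(8.3) = 2.881
  s(V) = √(3.8) = 1.9494

Step 3 — r_{ij} = s_{ij} / (s_i · s_j):
  r[U,U] = 1 (diagonal).
  r[U,V] = -2.05 / (2.881 · 1.9494) = -2.05 / 5.616 = -0.365
  r[V,V] = 1 (diagonal).

R is symmetric with unit diagonal. Assembling:

R = [[1, -0.365],
 [-0.365, 1]]


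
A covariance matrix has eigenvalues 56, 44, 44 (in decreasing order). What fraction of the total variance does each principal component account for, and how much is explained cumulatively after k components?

Step 1 — total variance = trace(Sigma) = Σ λ_i = 56 + 44 + 44 = 144.

Step 2 — fraction explained by component i = λ_i / Σ λ:
  PC1: 56/144 = 0.3889
  PC2: 44/144 = 0.3056
  PC3: 44/144 = 0.3056

Step 3 — cumulative fraction after k components = (λ_1 + ... + λ_k) / Σ λ:
  k = 1: 56/144 = 0.3889
  k = 2: (56 + 44)/144 = 100/144 = 0.6944
  k = 3: (56 + 44 + 44)/144 = 144/144 = 1

Summary (fraction, with percent):

explained: PC1 0.3889 (38.89%), PC2 0.3056 (30.56%), PC3 0.3056 (30.56%);  cumulative: 0.3889, 0.6944, 1


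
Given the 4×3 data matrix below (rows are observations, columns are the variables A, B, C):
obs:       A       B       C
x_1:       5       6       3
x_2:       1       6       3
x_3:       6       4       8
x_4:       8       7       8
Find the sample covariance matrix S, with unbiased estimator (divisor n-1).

Step 1 — column means:
  mean(A) = (5 + 1 + 6 + 8) / 4 = 20/4 = 5
  mean(B) = (6 + 6 + 4 + 7) / 4 = 23/4 = 5.75
  mean(C) = (3 + 3 + 8 + 8) / 4 = 22/4 = 5.5

Step 2 — sample covariance S[i,j] = (1/(n-1)) · Σ_k (x_{k,i} - mean_i) · (x_{k,j} - mean_j), with n-1 = 3.
  S[A,A] = ((0)·(0) + (-4)·(-4) + (1)·(1) + (3)·(3)) / 3 = 26/3 = 8.6667
  S[A,B] = ((0)·(0.25) + (-4)·(0.25) + (1)·(-1.75) + (3)·(1.25)) / 3 = 1/3 = 0.3333
  S[A,C] = ((0)·(-2.5) + (-4)·(-2.5) + (1)·(2.5) + (3)·(2.5)) / 3 = 20/3 = 6.6667
  S[B,B] = ((0.25)·(0.25) + (0.25)·(0.25) + (-1.75)·(-1.75) + (1.25)·(1.25)) / 3 = 4.75/3 = 1.5833
  S[B,C] = ((0.25)·(-2.5) + (0.25)·(-2.5) + (-1.75)·(2.5) + (1.25)·(2.5)) / 3 = -2.5/3 = -0.8333
  S[C,C] = ((-2.5)·(-2.5) + (-2.5)·(-2.5) + (2.5)·(2.5) + (2.5)·(2.5)) / 3 = 25/3 = 8.3333

S is symmetric (S[j,i] = S[i,j]). Assembling:

S = [[8.6667, 0.3333, 6.6667],
 [0.3333, 1.5833, -0.8333],
 [6.6667, -0.8333, 8.3333]]


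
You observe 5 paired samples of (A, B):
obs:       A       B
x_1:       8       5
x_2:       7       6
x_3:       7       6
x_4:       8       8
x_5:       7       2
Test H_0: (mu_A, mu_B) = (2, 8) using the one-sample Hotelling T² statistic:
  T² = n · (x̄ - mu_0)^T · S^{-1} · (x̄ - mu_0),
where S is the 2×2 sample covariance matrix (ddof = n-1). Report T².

Step 1 — sample mean vector:
  mean(A) = (8 + 7 + 7 + 8 + 7) / 5 = 37/5 = 7.4
  mean(B) = (5 + 6 + 6 + 8 + 2) / 5 = 27/5 = 5.4
  x̄ = (7.4, 5.4),  deviation x̄ - mu_0 = (7.4, 5.4) - (2, 8) = (5.4, -2.6).

Step 2 — sample covariance matrix, S[i,j] = (1/(n-1)) · Σ_k (x_{k,i} - mean_i) · (x_{k,j} - mean_j), divisor n-1 = 4:
  S[A,A] = ((0.6)·(0.6) + (-0.4)·(-0.4) + (-0.4)·(-0.4) + (0.6)·(0.6) + (-0.4)·(-0.4)) / 4 = 1.2/4 = 0.3
  S[A,B] = ((0.6)·(-0.4) + (-0.4)·(0.6) + (-0.4)·(0.6) + (0.6)·(2.6) + (-0.4)·(-3.4)) / 4 = 2.2/4 = 0.55
  S[B,B] = ((-0.4)·(-0.4) + (0.6)·(0.6) + (0.6)·(0.6) + (2.6)·(2.6) + (-3.4)·(-3.4)) / 4 = 19.2/4 = 4.8
  S = [[0.3, 0.55],
 [0.55, 4.8]].

Step 3 — invert S. det(S) = 0.3·4.8 - (0.55)² = 1.1375.
  S^{-1} = (1/det) · [[d, -b], [-b, a]] = [[4.2198, -0.4835],
 [-0.4835, 0.2637]].

Step 4 — quadratic form (x̄ - mu_0)^T · S^{-1} · (x̄ - mu_0):
  S^{-1} · (x̄ - mu_0) = (24.044, -3.2967),
  (x̄ - mu_0)^T · [...] = (5.4)·(24.044) + (-2.6)·(-3.2967) = 138.4088.

Step 5 — scale by n: T² = 5 · 138.4088 = 692.044.

T² ≈ 692.044


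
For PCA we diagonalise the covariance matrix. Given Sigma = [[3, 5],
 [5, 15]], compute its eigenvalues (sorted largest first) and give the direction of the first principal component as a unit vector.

Step 1 — characteristic polynomial of 2×2 Sigma:
  det(Sigma - λI) = λ² - trace · λ + det = 0.
  trace = 3 + 15 = 18, det = 3·15 - (5)² = 20.
Step 2 — discriminant:
  Δ = trace² - 4·det = 324 - 80 = 244.
Step 3 — eigenvalues:
  λ = (trace ± √Δ)/2 = (18 ± 15.6205)/2,
  λ_1 = 16.8102,  λ_2 = 1.1898.

Step 4 — unit eigenvector for λ_1: solve (Sigma - λ_1 I)v = 0. First row:
  (3 - 16.8102)·v_x + (5)·v_y = 0, i.e. (-13.8102)·v_x + (5)·v_y = 0,
  so v ∝ (b, λ_1 - a) = (5, 13.8102) = u.
  ||u|| = √((5)² + (13.8102)²) = √(215.723) ≈ 14.6875,
  v_1 = u/||u|| ≈ (0.3404, 0.9403) (||v_1|| = 1).

λ_1 = 16.8102,  λ_2 = 1.1898;  v_1 ≈ (0.3404, 0.9403)


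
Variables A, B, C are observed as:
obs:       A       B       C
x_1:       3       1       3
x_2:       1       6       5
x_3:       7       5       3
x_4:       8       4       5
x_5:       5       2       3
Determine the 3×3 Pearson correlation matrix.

Step 1 — column means:
  mean(A) = (3 + 1 + 7 + 8 + 5) / 5 = 24/5 = 4.8
  mean(B) = (1 + 6 + 5 + 4 + 2) / 5 = 18/5 = 3.6
  mean(C) = (3 + 5 + 3 + 5 + 3) / 5 = 19/5 = 3.8

Step 2 — sample variances and covariances s[i,j] = (1/(n-1)) · Σ_k (x_{k,i} - mean_i) · (x_{k,j} - mean_j), with n-1 = 4:
  s[A,A] = ((-1.8)·(-1.8) + (-3.8)·(-3.8) + (2.2)·(2.2) + (3.2)·(3.2) + (0.2)·(0.2)) / 4 = 32.8/4 = 8.2
  s[A,B] = ((-1.8)·(-2.6) + (-3.8)·(2.4) + (2.2)·(1.4) + (3.2)·(0.4) + (0.2)·(-1.6)) / 4 = -0.4/4 = -0.1
  s[A,C] = ((-1.8)·(-0.8) + (-3.8)·(1.2) + (2.2)·(-0.8) + (3.2)·(1.2) + (0.2)·(-0.8)) / 4 = -1.2/4 = -0.3
  s[B,B] = ((-2.6)·(-2.6) + (2.4)·(2.4) + (1.4)·(1.4) + (0.4)·(0.4) + (-1.6)·(-1.6)) / 4 = 17.2/4 = 4.3
  s[B,C] = ((-2.6)·(-0.8) + (2.4)·(1.2) + (1.4)·(-0.8) + (0.4)·(1.2) + (-1.6)·(-0.8)) / 4 = 5.6/4 = 1.4
  s[C,C] = ((-0.8)·(-0.8) + (1.2)·(1.2) + (-0.8)·(-0.8) + (1.2)·(1.2) + (-0.8)·(-0.8)) / 4 = 4.8/4 = 1.2
  Sample standard deviations s_i = √(s[i,i]):
  s(A) = √(8.2) = 2.8636
  s(B) = √(4.3) = 2.0736
  s(C) = √(1.2) = 1.0954

Step 3 — r_{ij} = s_{ij} / (s_i · s_j):
  r[A,A] = 1 (diagonal).
  r[A,B] = -0.1 / (2.8636 · 2.0736) = -0.1 / 5.938 = -0.0168
  r[A,C] = -0.3 / (2.8636 · 1.0954) = -0.3 / 3.1369 = -0.0956
  r[B,B] = 1 (diagonal).
  r[B,C] = 1.4 / (2.0736 · 1.0954) = 1.4 / 2.2716 = 0.6163
  r[C,C] = 1 (diagonal).

R is symmetric with unit diagonal. Assembling:

R = [[1, -0.0168, -0.0956],
 [-0.0168, 1, 0.6163],
 [-0.0956, 0.6163, 1]]


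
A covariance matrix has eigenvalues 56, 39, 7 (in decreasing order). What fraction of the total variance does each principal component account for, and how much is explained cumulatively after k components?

Step 1 — total variance = trace(Sigma) = Σ λ_i = 56 + 39 + 7 = 102.

Step 2 — fraction explained by component i = λ_i / Σ λ:
  PC1: 56/102 = 0.549
  PC2: 39/102 = 0.3824
  PC3: 7/102 = 0.0686

Step 3 — cumulative fraction after k components = (λ_1 + ... + λ_k) / Σ λ:
  k = 1: 56/102 = 0.549
  k = 2: (56 + 39)/102 = 95/102 = 0.9314
  k = 3: (56 + 39 + 7)/102 = 102/102 = 1

Summary (fraction, with percent):

explained: PC1 0.549 (54.9%), PC2 0.3824 (38.24%), PC3 0.0686 (6.86%);  cumulative: 0.549, 0.9314, 1


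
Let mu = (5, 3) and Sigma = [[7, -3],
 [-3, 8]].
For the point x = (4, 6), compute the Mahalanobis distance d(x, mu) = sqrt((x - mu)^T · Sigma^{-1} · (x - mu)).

Step 1 — centre the observation: (x - mu) = (-1, 3).

Step 2 — invert Sigma. det(Sigma) = 7·8 - (-3)² = 47.
  Sigma^{-1} = (1/det) · [[d, -b], [-b, a]] = [[0.1702, 0.0638],
 [0.0638, 0.1489]].

Step 3 — form the quadratic (x - mu)^T · Sigma^{-1} · (x - mu):
  Sigma^{-1} · (x - mu) = (0.0213, 0.383).
  (x - mu)^T · [Sigma^{-1} · (x - mu)] = (-1)·(0.0213) + (3)·(0.383) = 1.1277.

Step 4 — take square root: d = √(1.1277) ≈ 1.0619.

d(x, mu) = √(1.1277) ≈ 1.0619


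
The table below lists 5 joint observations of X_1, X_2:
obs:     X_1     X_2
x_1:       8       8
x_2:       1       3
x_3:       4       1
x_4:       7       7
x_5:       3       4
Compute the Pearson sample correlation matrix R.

Step 1 — column means:
  mean(X_1) = (8 + 1 + 4 + 7 + 3) / 5 = 23/5 = 4.6
  mean(X_2) = (8 + 3 + 1 + 7 + 4) / 5 = 23/5 = 4.6

Step 2 — sample variances and covariances s[i,j] = (1/(n-1)) · Σ_k (x_{k,i} - mean_i) · (x_{k,j} - mean_j), with n-1 = 4:
  s[X_1,X_1] = ((3.4)·(3.4) + (-3.6)·(-3.6) + (-0.6)·(-0.6) + (2.4)·(2.4) + (-1.6)·(-1.6)) / 4 = 33.2/4 = 8.3
  s[X_1,X_2] = ((3.4)·(3.4) + (-3.6)·(-1.6) + (-0.6)·(-3.6) + (2.4)·(2.4) + (-1.6)·(-0.6)) / 4 = 26.2/4 = 6.55
  s[X_2,X_2] = ((3.4)·(3.4) + (-1.6)·(-1.6) + (-3.6)·(-3.6) + (2.4)·(2.4) + (-0.6)·(-0.6)) / 4 = 33.2/4 = 8.3
  Sample standard deviations s_i = √(s[i,i]):
  s(X_1) = √(8.3) = 2.881
  s(X_2) = √(8.3) = 2.881

Step 3 — r_{ij} = s_{ij} / (s_i · s_j):
  r[X_1,X_1] = 1 (diagonal).
  r[X_1,X_2] = 6.55 / (2.881 · 2.881) = 6.55 / 8.3 = 0.7892
  r[X_2,X_2] = 1 (diagonal).

R is symmetric with unit diagonal. Assembling:

R = [[1, 0.7892],
 [0.7892, 1]]


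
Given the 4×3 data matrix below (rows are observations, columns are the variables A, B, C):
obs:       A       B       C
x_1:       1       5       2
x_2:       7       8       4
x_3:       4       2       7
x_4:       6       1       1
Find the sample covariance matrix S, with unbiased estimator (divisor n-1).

Step 1 — column means:
  mean(A) = (1 + 7 + 4 + 6) / 4 = 18/4 = 4.5
  mean(B) = (5 + 8 + 2 + 1) / 4 = 16/4 = 4
  mean(C) = (2 + 4 + 7 + 1) / 4 = 14/4 = 3.5

Step 2 — sample covariance S[i,j] = (1/(n-1)) · Σ_k (x_{k,i} - mean_i) · (x_{k,j} - mean_j), with n-1 = 3.
  S[A,A] = ((-3.5)·(-3.5) + (2.5)·(2.5) + (-0.5)·(-0.5) + (1.5)·(1.5)) / 3 = 21/3 = 7
  S[A,B] = ((-3.5)·(1) + (2.5)·(4) + (-0.5)·(-2) + (1.5)·(-3)) / 3 = 3/3 = 1
  S[A,C] = ((-3.5)·(-1.5) + (2.5)·(0.5) + (-0.5)·(3.5) + (1.5)·(-2.5)) / 3 = 1/3 = 0.3333
  S[B,B] = ((1)·(1) + (4)·(4) + (-2)·(-2) + (-3)·(-3)) / 3 = 30/3 = 10
  S[B,C] = ((1)·(-1.5) + (4)·(0.5) + (-2)·(3.5) + (-3)·(-2.5)) / 3 = 1/3 = 0.3333
  S[C,C] = ((-1.5)·(-1.5) + (0.5)·(0.5) + (3.5)·(3.5) + (-2.5)·(-2.5)) / 3 = 21/3 = 7

S is symmetric (S[j,i] = S[i,j]). Assembling:

S = [[7, 1, 0.3333],
 [1, 10, 0.3333],
 [0.3333, 0.3333, 7]]


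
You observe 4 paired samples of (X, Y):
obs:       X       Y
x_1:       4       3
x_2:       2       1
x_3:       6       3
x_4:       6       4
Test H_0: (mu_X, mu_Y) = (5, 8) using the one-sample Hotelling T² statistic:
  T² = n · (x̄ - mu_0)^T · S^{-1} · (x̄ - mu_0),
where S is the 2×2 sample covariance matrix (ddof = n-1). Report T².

Step 1 — sample mean vector:
  mean(X) = (4 + 2 + 6 + 6) / 4 = 18/4 = 4.5
  mean(Y) = (3 + 1 + 3 + 4) / 4 = 11/4 = 2.75
  x̄ = (4.5, 2.75),  deviation x̄ - mu_0 = (4.5, 2.75) - (5, 8) = (-0.5, -5.25).

Step 2 — sample covariance matrix, S[i,j] = (1/(n-1)) · Σ_k (x_{k,i} - mean_i) · (x_{k,j} - mean_j), divisor n-1 = 3:
  S[X,X] = ((-0.5)·(-0.5) + (-2.5)·(-2.5) + (1.5)·(1.5) + (1.5)·(1.5)) / 3 = 11/3 = 3.6667
  S[X,Y] = ((-0.5)·(0.25) + (-2.5)·(-1.75) + (1.5)·(0.25) + (1.5)·(1.25)) / 3 = 6.5/3 = 2.1667
  S[Y,Y] = ((0.25)·(0.25) + (-1.75)·(-1.75) + (0.25)·(0.25) + (1.25)·(1.25)) / 3 = 4.75/3 = 1.5833
  S = [[3.6667, 2.1667],
 [2.1667, 1.5833]].

Step 3 — invert S. det(S) = 3.6667·1.5833 - (2.1667)² = 1.1111.
  S^{-1} = (1/det) · [[d, -b], [-b, a]] = [[1.425, -1.95],
 [-1.95, 3.3]].

Step 4 — quadratic form (x̄ - mu_0)^T · S^{-1} · (x̄ - mu_0):
  S^{-1} · (x̄ - mu_0) = (9.525, -16.35),
  (x̄ - mu_0)^T · [...] = (-0.5)·(9.525) + (-5.25)·(-16.35) = 81.075.

Step 5 — scale by n: T² = 4 · 81.075 = 324.3.

T² ≈ 324.3


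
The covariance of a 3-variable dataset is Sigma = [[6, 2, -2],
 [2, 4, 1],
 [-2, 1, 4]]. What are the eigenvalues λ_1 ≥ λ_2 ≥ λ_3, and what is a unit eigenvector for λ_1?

Step 1 — characteristic polynomial p(λ) = det(λI - Sigma) = λ³ - tr·λ² + c_1·λ - det, where tr = trace, c_1 = sum of the principal 2×2 minors, det = det(Sigma):
  tr = 6 + 4 + 4 = 14,
  c_1 = (6·4 - (2)²) + (6·4 - (-2)²) + (4·4 - (1)²) = 20 + 20 + 15 = 55,
  det = 6·(4·4 - (1)²) - (2)·((2)·4 - (1)·(-2)) + (-2)·((2)·(1) - 4·(-2)) = 6·(15) - (2)·(10) + (-2)·(10) = 50.
  So p(λ) = λ³ - 14λ² + 55λ - 50.
Step 2 — look for an integer root (rational root theorem: any rational root is an integer divisor of 50). Testing λ = 5:
  p(5) = 125 - 350 + 275 - 50 = 0  ✓
  Dividing out (λ - 5): p(λ) = (λ - 5)(λ² - 9λ + 10).
Step 3 — remaining eigenvalues from the quadratic λ² - 9λ + 10 = 0:
  Δ = 9² - 4·10 = 81 - 40 = 41,  λ = (9 ± √41)/2 = (9 ± 6.4031)/2 ≈ 7.7016 or 1.2984.
  Sorted: λ_1 = 7.7016,  λ_2 = 5,  λ_3 = 1.2984  (check: sum = 14 = tr ✓).

Step 4 — unit eigenvector for λ_1 ≈ 7.7016: v spans the null space of (Sigma - λ_1 I), whose rows are
  r_1 = (-1.7016, 2, -2),  r_2 = (2, -3.7016, 1),  r_3 = (-2, 1, -3.7016).
  v is orthogonal to every row, so take v ∝ r_1 × r_2 = ((2)·(1) - (-2)·(-3.7016), (-2)·(2) - (-1.7016)·(1), (-1.7016)·(-3.7016) - (2)·(2)) ≈ (-5.4031, -2.2984, 2.2984).
  Rescale (multiply by -1 so the first nonzero entry is positive): u = (5.4031, 2.2984, -2.2984).
  ||u|| = √((5.4031)² + (2.2984)² + (-2.2984)²) = √(39.7594) ≈ 6.3055,  v_1 = u/||u|| ≈ (0.8569, 0.3645, -0.3645) (||v_1|| = 1).

λ_1 = 7.7016,  λ_2 = 5,  λ_3 = 1.2984;  v_1 ≈ (0.8569, 0.3645, -0.3645)


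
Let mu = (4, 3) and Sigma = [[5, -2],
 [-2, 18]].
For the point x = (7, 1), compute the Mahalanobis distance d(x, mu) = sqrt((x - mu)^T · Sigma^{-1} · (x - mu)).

Step 1 — centre the observation: (x - mu) = (3, -2).

Step 2 — invert Sigma. det(Sigma) = 5·18 - (-2)² = 86.
  Sigma^{-1} = (1/det) · [[d, -b], [-b, a]] = [[0.2093, 0.0233],
 [0.0233, 0.0581]].

Step 3 — form the quadratic (x - mu)^T · Sigma^{-1} · (x - mu):
  Sigma^{-1} · (x - mu) = (0.5814, -0.0465).
  (x - mu)^T · [Sigma^{-1} · (x - mu)] = (3)·(0.5814) + (-2)·(-0.0465) = 1.8372.

Step 4 — take square root: d = √(1.8372) ≈ 1.3554.

d(x, mu) = √(1.8372) ≈ 1.3554


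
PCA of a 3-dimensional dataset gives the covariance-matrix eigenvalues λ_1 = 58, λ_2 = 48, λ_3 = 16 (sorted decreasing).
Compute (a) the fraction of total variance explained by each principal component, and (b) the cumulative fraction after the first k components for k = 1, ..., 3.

Step 1 — total variance = trace(Sigma) = Σ λ_i = 58 + 48 + 16 = 122.

Step 2 — fraction explained by component i = λ_i / Σ λ:
  PC1: 58/122 = 0.4754
  PC2: 48/122 = 0.3934
  PC3: 16/122 = 0.1311

Step 3 — cumulative fraction after k components = (λ_1 + ... + λ_k) / Σ λ:
  k = 1: 58/122 = 0.4754
  k = 2: (58 + 48)/122 = 106/122 = 0.8689
  k = 3: (58 + 48 + 16)/122 = 122/122 = 1

Summary (fraction, with percent):

explained: PC1 0.4754 (47.54%), PC2 0.3934 (39.34%), PC3 0.1311 (13.11%);  cumulative: 0.4754, 0.8689, 1


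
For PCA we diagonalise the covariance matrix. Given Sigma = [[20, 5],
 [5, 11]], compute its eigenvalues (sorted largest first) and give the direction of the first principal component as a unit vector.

Step 1 — characteristic polynomial of 2×2 Sigma:
  det(Sigma - λI) = λ² - trace · λ + det = 0.
  trace = 20 + 11 = 31, det = 20·11 - (5)² = 195.
Step 2 — discriminant:
  Δ = trace² - 4·det = 961 - 780 = 181.
Step 3 — eigenvalues:
  λ = (trace ± √Δ)/2 = (31 ± 13.4536)/2,
  λ_1 = 22.2268,  λ_2 = 8.7732.

Step 4 — unit eigenvector for λ_1: solve (Sigma - λ_1 I)v = 0. First row:
  (20 - 22.2268)·v_x + (5)·v_y = 0, i.e. (-2.2268)·v_x + (5)·v_y = 0,
  so v ∝ (b, λ_1 - a) = (5, 2.2268) = u.
  ||u|| = √((5)² + (2.2268)²) = √(29.9587) ≈ 5.4735,
  v_1 = u/||u|| ≈ (0.9135, 0.4068) (||v_1|| = 1).

λ_1 = 22.2268,  λ_2 = 8.7732;  v_1 ≈ (0.9135, 0.4068)


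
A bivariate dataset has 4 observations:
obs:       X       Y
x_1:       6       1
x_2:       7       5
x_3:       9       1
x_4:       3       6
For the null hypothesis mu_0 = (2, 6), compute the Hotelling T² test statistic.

Step 1 — sample mean vector:
  mean(X) = (6 + 7 + 9 + 3) / 4 = 25/4 = 6.25
  mean(Y) = (1 + 5 + 1 + 6) / 4 = 13/4 = 3.25
  x̄ = (6.25, 3.25),  deviation x̄ - mu_0 = (6.25, 3.25) - (2, 6) = (4.25, -2.75).

Step 2 — sample covariance matrix, S[i,j] = (1/(n-1)) · Σ_k (x_{k,i} - mean_i) · (x_{k,j} - mean_j), divisor n-1 = 3:
  S[X,X] = ((-0.25)·(-0.25) + (0.75)·(0.75) + (2.75)·(2.75) + (-3.25)·(-3.25)) / 3 = 18.75/3 = 6.25
  S[X,Y] = ((-0.25)·(-2.25) + (0.75)·(1.75) + (2.75)·(-2.25) + (-3.25)·(2.75)) / 3 = -13.25/3 = -4.4167
  S[Y,Y] = ((-2.25)·(-2.25) + (1.75)·(1.75) + (-2.25)·(-2.25) + (2.75)·(2.75)) / 3 = 20.75/3 = 6.9167
  S = [[6.25, -4.4167],
 [-4.4167, 6.9167]].

Step 3 — invert S. det(S) = 6.25·6.9167 - (-4.4167)² = 23.7222.
  S^{-1} = (1/det) · [[d, -b], [-b, a]] = [[0.2916, 0.1862],
 [0.1862, 0.2635]].

Step 4 — quadratic form (x̄ - mu_0)^T · S^{-1} · (x̄ - mu_0):
  S^{-1} · (x̄ - mu_0) = (0.7272, 0.0667),
  (x̄ - mu_0)^T · [...] = (4.25)·(0.7272) + (-2.75)·(0.0667) = 2.9069.

Step 5 — scale by n: T² = 4 · 2.9069 = 11.6276.

T² ≈ 11.6276


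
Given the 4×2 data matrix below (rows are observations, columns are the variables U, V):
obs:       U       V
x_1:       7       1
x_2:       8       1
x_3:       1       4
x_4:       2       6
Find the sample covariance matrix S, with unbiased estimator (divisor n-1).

Step 1 — column means:
  mean(U) = (7 + 8 + 1 + 2) / 4 = 18/4 = 4.5
  mean(V) = (1 + 1 + 4 + 6) / 4 = 12/4 = 3

Step 2 — sample covariance S[i,j] = (1/(n-1)) · Σ_k (x_{k,i} - mean_i) · (x_{k,j} - mean_j), with n-1 = 3.
  S[U,U] = ((2.5)·(2.5) + (3.5)·(3.5) + (-3.5)·(-3.5) + (-2.5)·(-2.5)) / 3 = 37/3 = 12.3333
  S[U,V] = ((2.5)·(-2) + (3.5)·(-2) + (-3.5)·(1) + (-2.5)·(3)) / 3 = -23/3 = -7.6667
  S[V,V] = ((-2)·(-2) + (-2)·(-2) + (1)·(1) + (3)·(3)) / 3 = 18/3 = 6

S is symmetric (S[j,i] = S[i,j]). Assembling:

S = [[12.3333, -7.6667],
 [-7.6667, 6]]


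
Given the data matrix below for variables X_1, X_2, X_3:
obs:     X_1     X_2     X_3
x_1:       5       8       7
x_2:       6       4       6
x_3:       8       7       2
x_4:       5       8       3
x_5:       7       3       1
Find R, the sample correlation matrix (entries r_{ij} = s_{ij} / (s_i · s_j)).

Step 1 — column means:
  mean(X_1) = (5 + 6 + 8 + 5 + 7) / 5 = 31/5 = 6.2
  mean(X_2) = (8 + 4 + 7 + 8 + 3) / 5 = 30/5 = 6
  mean(X_3) = (7 + 6 + 2 + 3 + 1) / 5 = 19/5 = 3.8

Step 2 — sample variances and covariances s[i,j] = (1/(n-1)) · Σ_k (x_{k,i} - mean_i) · (x_{k,j} - mean_j), with n-1 = 4:
  s[X_1,X_1] = ((-1.2)·(-1.2) + (-0.2)·(-0.2) + (1.8)·(1.8) + (-1.2)·(-1.2) + (0.8)·(0.8)) / 4 = 6.8/4 = 1.7
  s[X_1,X_2] = ((-1.2)·(2) + (-0.2)·(-2) + (1.8)·(1) + (-1.2)·(2) + (0.8)·(-3)) / 4 = -5/4 = -1.25
  s[X_1,X_3] = ((-1.2)·(3.2) + (-0.2)·(2.2) + (1.8)·(-1.8) + (-1.2)·(-0.8) + (0.8)·(-2.8)) / 4 = -8.8/4 = -2.2
  s[X_2,X_2] = ((2)·(2) + (-2)·(-2) + (1)·(1) + (2)·(2) + (-3)·(-3)) / 4 = 22/4 = 5.5
  s[X_2,X_3] = ((2)·(3.2) + (-2)·(2.2) + (1)·(-1.8) + (2)·(-0.8) + (-3)·(-2.8)) / 4 = 7/4 = 1.75
  s[X_3,X_3] = ((3.2)·(3.2) + (2.2)·(2.2) + (-1.8)·(-1.8) + (-0.8)·(-0.8) + (-2.8)·(-2.8)) / 4 = 26.8/4 = 6.7
  Sample standard deviations s_i = √(s[i,i]):
  s(X_1) = √(1.7) = 1.3038
  s(X_2) = √(5.5) = 2.3452
  s(X_3) = √(6.7) = 2.5884

Step 3 — r_{ij} = s_{ij} / (s_i · s_j):
  r[X_1,X_1] = 1 (diagonal).
  r[X_1,X_2] = -1.25 / (1.3038 · 2.3452) = -1.25 / 3.0578 = -0.4088
  r[X_1,X_3] = -2.2 / (1.3038 · 2.5884) = -2.2 / 3.3749 = -0.6519
  r[X_2,X_2] = 1 (diagonal).
  r[X_2,X_3] = 1.75 / (2.3452 · 2.5884) = 1.75 / 6.0704 = 0.2883
  r[X_3,X_3] = 1 (diagonal).

R is symmetric with unit diagonal. Assembling:

R = [[1, -0.4088, -0.6519],
 [-0.4088, 1, 0.2883],
 [-0.6519, 0.2883, 1]]


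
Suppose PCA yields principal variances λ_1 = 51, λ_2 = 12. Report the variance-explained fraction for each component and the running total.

Step 1 — total variance = trace(Sigma) = Σ λ_i = 51 + 12 = 63.

Step 2 — fraction explained by component i = λ_i / Σ λ:
  PC1: 51/63 = 0.8095
  PC2: 12/63 = 0.1905

Step 3 — cumulative fraction after k components = (λ_1 + ... + λ_k) / Σ λ:
  k = 1: 51/63 = 0.8095
  k = 2: (51 + 12)/63 = 63/63 = 1

Summary (fraction, with percent):

explained: PC1 0.8095 (80.95%), PC2 0.1905 (19.05%);  cumulative: 0.8095, 1


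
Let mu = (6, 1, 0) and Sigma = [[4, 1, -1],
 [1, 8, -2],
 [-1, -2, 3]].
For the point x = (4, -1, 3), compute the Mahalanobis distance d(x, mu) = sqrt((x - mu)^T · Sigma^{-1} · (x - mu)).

Step 1 — centre the observation: (x - mu) = (-2, -2, 3).

Step 2 — invert Sigma (cofactor / det for 3×3, or solve directly):
  Sigma^{-1} = [[0.274, -0.0137, 0.0822],
 [-0.0137, 0.1507, 0.0959],
 [0.0822, 0.0959, 0.4247]].

Step 3 — form the quadratic (x - mu)^T · Sigma^{-1} · (x - mu):
  Sigma^{-1} · (x - mu) = (-0.274, 0.0137, 0.9178).
  (x - mu)^T · [Sigma^{-1} · (x - mu)] = (-2)·(-0.274) + (-2)·(0.0137) + (3)·(0.9178) = 3.274.

Step 4 — take square root: d = √(3.274) ≈ 1.8094.

d(x, mu) = √(3.274) ≈ 1.8094


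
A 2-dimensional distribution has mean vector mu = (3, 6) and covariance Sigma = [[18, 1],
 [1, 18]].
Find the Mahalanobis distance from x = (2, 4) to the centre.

Step 1 — centre the observation: (x - mu) = (-1, -2).

Step 2 — invert Sigma. det(Sigma) = 18·18 - (1)² = 323.
  Sigma^{-1} = (1/det) · [[d, -b], [-b, a]] = [[0.0557, -0.0031],
 [-0.0031, 0.0557]].

Step 3 — form the quadratic (x - mu)^T · Sigma^{-1} · (x - mu):
  Sigma^{-1} · (x - mu) = (-0.0495, -0.1084).
  (x - mu)^T · [Sigma^{-1} · (x - mu)] = (-1)·(-0.0495) + (-2)·(-0.1084) = 0.2663.

Step 4 — take square root: d = √(0.2663) ≈ 0.516.

d(x, mu) = √(0.2663) ≈ 0.516


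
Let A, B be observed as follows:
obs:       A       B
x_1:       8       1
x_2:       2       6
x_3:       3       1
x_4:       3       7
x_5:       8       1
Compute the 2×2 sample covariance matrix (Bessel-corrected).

Step 1 — column means:
  mean(A) = (8 + 2 + 3 + 3 + 8) / 5 = 24/5 = 4.8
  mean(B) = (1 + 6 + 1 + 7 + 1) / 5 = 16/5 = 3.2

Step 2 — sample covariance S[i,j] = (1/(n-1)) · Σ_k (x_{k,i} - mean_i) · (x_{k,j} - mean_j), with n-1 = 4.
  S[A,A] = ((3.2)·(3.2) + (-2.8)·(-2.8) + (-1.8)·(-1.8) + (-1.8)·(-1.8) + (3.2)·(3.2)) / 4 = 34.8/4 = 8.7
  S[A,B] = ((3.2)·(-2.2) + (-2.8)·(2.8) + (-1.8)·(-2.2) + (-1.8)·(3.8) + (3.2)·(-2.2)) / 4 = -24.8/4 = -6.2
  S[B,B] = ((-2.2)·(-2.2) + (2.8)·(2.8) + (-2.2)·(-2.2) + (3.8)·(3.8) + (-2.2)·(-2.2)) / 4 = 36.8/4 = 9.2

S is symmetric (S[j,i] = S[i,j]). Assembling:

S = [[8.7, -6.2],
 [-6.2, 9.2]]


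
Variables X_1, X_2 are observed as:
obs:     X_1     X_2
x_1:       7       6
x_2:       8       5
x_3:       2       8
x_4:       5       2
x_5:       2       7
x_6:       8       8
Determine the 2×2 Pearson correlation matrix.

Step 1 — column means:
  mean(X_1) = (7 + 8 + 2 + 5 + 2 + 8) / 6 = 32/6 = 5.3333
  mean(X_2) = (6 + 5 + 8 + 2 + 7 + 8) / 6 = 36/6 = 6

Step 2 — sample variances and covariances s[i,j] = (1/(n-1)) · Σ_k (x_{k,i} - mean_i) · (x_{k,j} - mean_j), with n-1 = 5:
  s[X_1,X_1] = ((1.6667)·(1.6667) + (2.6667)·(2.6667) + (-3.3333)·(-3.3333) + (-0.3333)·(-0.3333) + (-3.3333)·(-3.3333) + (2.6667)·(2.6667)) / 5 = 39.3333/5 = 7.8667
  s[X_1,X_2] = ((1.6667)·(0) + (2.6667)·(-1) + (-3.3333)·(2) + (-0.3333)·(-4) + (-3.3333)·(1) + (2.6667)·(2)) / 5 = -6/5 = -1.2
  s[X_2,X_2] = ((0)·(0) + (-1)·(-1) + (2)·(2) + (-4)·(-4) + (1)·(1) + (2)·(2)) / 5 = 26/5 = 5.2
  Sample standard deviations s_i = √(s[i,i]):
  s(X_1) = √(7.8667) = 2.8048
  s(X_2) = √(5.2) = 2.2804

Step 3 — r_{ij} = s_{ij} / (s_i · s_j):
  r[X_1,X_1] = 1 (diagonal).
  r[X_1,X_2] = -1.2 / (2.8048 · 2.2804) = -1.2 / 6.3958 = -0.1876
  r[X_2,X_2] = 1 (diagonal).

R is symmetric with unit diagonal. Assembling:

R = [[1, -0.1876],
 [-0.1876, 1]]


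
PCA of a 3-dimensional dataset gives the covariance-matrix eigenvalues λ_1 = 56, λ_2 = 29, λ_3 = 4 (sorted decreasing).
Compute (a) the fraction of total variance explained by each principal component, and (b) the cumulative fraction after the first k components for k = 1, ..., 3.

Step 1 — total variance = trace(Sigma) = Σ λ_i = 56 + 29 + 4 = 89.

Step 2 — fraction explained by component i = λ_i / Σ λ:
  PC1: 56/89 = 0.6292
  PC2: 29/89 = 0.3258
  PC3: 4/89 = 0.0449

Step 3 — cumulative fraction after k components = (λ_1 + ... + λ_k) / Σ λ:
  k = 1: 56/89 = 0.6292
  k = 2: (56 + 29)/89 = 85/89 = 0.9551
  k = 3: (56 + 29 + 4)/89 = 89/89 = 1

Summary (fraction, with percent):

explained: PC1 0.6292 (62.92%), PC2 0.3258 (32.58%), PC3 0.0449 (4.49%);  cumulative: 0.6292, 0.9551, 1


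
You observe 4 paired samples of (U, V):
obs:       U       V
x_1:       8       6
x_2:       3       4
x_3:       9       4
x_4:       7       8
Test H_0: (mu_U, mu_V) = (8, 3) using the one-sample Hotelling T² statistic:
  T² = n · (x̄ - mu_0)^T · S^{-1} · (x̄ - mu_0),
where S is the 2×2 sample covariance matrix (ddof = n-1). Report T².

Step 1 — sample mean vector:
  mean(U) = (8 + 3 + 9 + 7) / 4 = 27/4 = 6.75
  mean(V) = (6 + 4 + 4 + 8) / 4 = 22/4 = 5.5
  x̄ = (6.75, 5.5),  deviation x̄ - mu_0 = (6.75, 5.5) - (8, 3) = (-1.25, 2.5).

Step 2 — sample covariance matrix, S[i,j] = (1/(n-1)) · Σ_k (x_{k,i} - mean_i) · (x_{k,j} - mean_j), divisor n-1 = 3:
  S[U,U] = ((1.25)·(1.25) + (-3.75)·(-3.75) + (2.25)·(2.25) + (0.25)·(0.25)) / 3 = 20.75/3 = 6.9167
  S[U,V] = ((1.25)·(0.5) + (-3.75)·(-1.5) + (2.25)·(-1.5) + (0.25)·(2.5)) / 3 = 3.5/3 = 1.1667
  S[V,V] = ((0.5)·(0.5) + (-1.5)·(-1.5) + (-1.5)·(-1.5) + (2.5)·(2.5)) / 3 = 11/3 = 3.6667
  S = [[6.9167, 1.1667],
 [1.1667, 3.6667]].

Step 3 — invert S. det(S) = 6.9167·3.6667 - (1.1667)² = 24.
  S^{-1} = (1/det) · [[d, -b], [-b, a]] = [[0.1528, -0.0486],
 [-0.0486, 0.2882]].

Step 4 — quadratic form (x̄ - mu_0)^T · S^{-1} · (x̄ - mu_0):
  S^{-1} · (x̄ - mu_0) = (-0.3125, 0.7812),
  (x̄ - mu_0)^T · [...] = (-1.25)·(-0.3125) + (2.5)·(0.7812) = 2.3438.

Step 5 — scale by n: T² = 4 · 2.3438 = 9.375.

T² ≈ 9.375


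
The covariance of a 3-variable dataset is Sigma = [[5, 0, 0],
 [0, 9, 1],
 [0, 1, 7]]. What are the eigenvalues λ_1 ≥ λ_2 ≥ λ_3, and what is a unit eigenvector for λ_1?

Step 1 — characteristic polynomial p(λ) = det(λI - Sigma) = λ³ - tr·λ² + c_1·λ - det, where tr = trace, c_1 = sum of the principal 2×2 minors, det = det(Sigma):
  tr = 5 + 9 + 7 = 21,
  c_1 = (5·9 - (0)²) + (5·7 - (0)²) + (9·7 - (1)²) = 45 + 35 + 62 = 142,
  det = 5·(9·7 - (1)²) - (0)·((0)·7 - (1)·(0)) + (0)·((0)·(1) - 9·(0)) = 5·(62) - (0)·(0) + (0)·(0) = 310.
  So p(λ) = λ³ - 21λ² + 142λ - 310.
Step 2 — look for an integer root (rational root theorem: any rational root is an integer divisor of 310). Testing λ = 5:
  p(5) = 125 - 525 + 710 - 310 = 0  ✓
  Dividing out (λ - 5): p(λ) = (λ - 5)(λ² - 16λ + 62).
Step 3 — remaining eigenvalues from the quadratic λ² - 16λ + 62 = 0:
  Δ = 16² - 4·62 = 256 - 248 = 8,  λ = (16 ± √8)/2 = (16 ± 2.8284)/2 ≈ 9.4142 or 6.5858.
  Sorted: λ_1 = 9.4142,  λ_2 = 6.5858,  λ_3 = 5  (check: sum = 21 = tr ✓).

Step 4 — unit eigenvector for λ_1 ≈ 9.4142: v spans the null space of (Sigma - λ_1 I), whose rows are
  r_1 = (-4.4142, 0, 0),  r_2 = (0, -0.4142, 1),  r_3 = (0, 1, -2.4142).
  v is orthogonal to every row, so take v ∝ r_1 × r_2 = ((0)·(1) - (0)·(-0.4142), (0)·(0) - (-4.4142)·(1), (-4.4142)·(-0.4142) - (0)·(0)) ≈ (0, 4.4142, 1.8284).
  Let u = (0, 4.4142, 1.8284).
  ||u|| = √((0)² + (4.4142)² + (1.8284)²) = √(22.8284) ≈ 4.7779,  v_1 = u/||u|| ≈ (0, 0.9239, 0.3827) (||v_1|| = 1).

λ_1 = 9.4142,  λ_2 = 6.5858,  λ_3 = 5;  v_1 ≈ (0, 0.9239, 0.3827)


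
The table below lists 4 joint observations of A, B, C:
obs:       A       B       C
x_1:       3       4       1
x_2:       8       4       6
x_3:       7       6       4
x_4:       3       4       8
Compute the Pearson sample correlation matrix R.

Step 1 — column means:
  mean(A) = (3 + 8 + 7 + 3) / 4 = 21/4 = 5.25
  mean(B) = (4 + 4 + 6 + 4) / 4 = 18/4 = 4.5
  mean(C) = (1 + 6 + 4 + 8) / 4 = 19/4 = 4.75

Step 2 — sample variances and covariances s[i,j] = (1/(n-1)) · Σ_k (x_{k,i} - mean_i) · (x_{k,j} - mean_j), with n-1 = 3:
  s[A,A] = ((-2.25)·(-2.25) + (2.75)·(2.75) + (1.75)·(1.75) + (-2.25)·(-2.25)) / 3 = 20.75/3 = 6.9167
  s[A,B] = ((-2.25)·(-0.5) + (2.75)·(-0.5) + (1.75)·(1.5) + (-2.25)·(-0.5)) / 3 = 3.5/3 = 1.1667
  s[A,C] = ((-2.25)·(-3.75) + (2.75)·(1.25) + (1.75)·(-0.75) + (-2.25)·(3.25)) / 3 = 3.25/3 = 1.0833
  s[B,B] = ((-0.5)·(-0.5) + (-0.5)·(-0.5) + (1.5)·(1.5) + (-0.5)·(-0.5)) / 3 = 3/3 = 1
  s[B,C] = ((-0.5)·(-3.75) + (-0.5)·(1.25) + (1.5)·(-0.75) + (-0.5)·(3.25)) / 3 = -1.5/3 = -0.5
  s[C,C] = ((-3.75)·(-3.75) + (1.25)·(1.25) + (-0.75)·(-0.75) + (3.25)·(3.25)) / 3 = 26.75/3 = 8.9167
  Sample standard deviations s_i = √(s[i,i]):
  s(A) = √(6.9167) = 2.63
  s(B) = √(1) = 1
  s(C) = √(8.9167) = 2.9861

Step 3 — r_{ij} = s_{ij} / (s_i · s_j):
  r[A,A] = 1 (diagonal).
  r[A,B] = 1.1667 / (2.63 · 1) = 1.1667 / 2.63 = 0.4436
  r[A,C] = 1.0833 / (2.63 · 2.9861) = 1.0833 / 7.8533 = 0.1379
  r[B,B] = 1 (diagonal).
  r[B,C] = -0.5 / (1 · 2.9861) = -0.5 / 2.9861 = -0.1674
  r[C,C] = 1 (diagonal).

R is symmetric with unit diagonal. Assembling:

R = [[1, 0.4436, 0.1379],
 [0.4436, 1, -0.1674],
 [0.1379, -0.1674, 1]]


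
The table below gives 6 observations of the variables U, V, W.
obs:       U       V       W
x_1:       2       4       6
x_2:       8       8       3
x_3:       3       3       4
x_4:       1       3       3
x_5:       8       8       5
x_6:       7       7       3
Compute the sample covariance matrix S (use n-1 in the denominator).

Step 1 — column means:
  mean(U) = (2 + 8 + 3 + 1 + 8 + 7) / 6 = 29/6 = 4.8333
  mean(V) = (4 + 8 + 3 + 3 + 8 + 7) / 6 = 33/6 = 5.5
  mean(W) = (6 + 3 + 4 + 3 + 5 + 3) / 6 = 24/6 = 4

Step 2 — sample covariance S[i,j] = (1/(n-1)) · Σ_k (x_{k,i} - mean_i) · (x_{k,j} - mean_j), with n-1 = 5.
  S[U,U] = ((-2.8333)·(-2.8333) + (3.1667)·(3.1667) + (-1.8333)·(-1.8333) + (-3.8333)·(-3.8333) + (3.1667)·(3.1667) + (2.1667)·(2.1667)) / 5 = 50.8333/5 = 10.1667
  S[U,V] = ((-2.8333)·(-1.5) + (3.1667)·(2.5) + (-1.8333)·(-2.5) + (-3.8333)·(-2.5) + (3.1667)·(2.5) + (2.1667)·(1.5)) / 5 = 37.5/5 = 7.5
  S[U,W] = ((-2.8333)·(2) + (3.1667)·(-1) + (-1.8333)·(0) + (-3.8333)·(-1) + (3.1667)·(1) + (2.1667)·(-1)) / 5 = -4/5 = -0.8
  S[V,V] = ((-1.5)·(-1.5) + (2.5)·(2.5) + (-2.5)·(-2.5) + (-2.5)·(-2.5) + (2.5)·(2.5) + (1.5)·(1.5)) / 5 = 29.5/5 = 5.9
  S[V,W] = ((-1.5)·(2) + (2.5)·(-1) + (-2.5)·(0) + (-2.5)·(-1) + (2.5)·(1) + (1.5)·(-1)) / 5 = -2/5 = -0.4
  S[W,W] = ((2)·(2) + (-1)·(-1) + (0)·(0) + (-1)·(-1) + (1)·(1) + (-1)·(-1)) / 5 = 8/5 = 1.6

S is symmetric (S[j,i] = S[i,j]). Assembling:

S = [[10.1667, 7.5, -0.8],
 [7.5, 5.9, -0.4],
 [-0.8, -0.4, 1.6]]


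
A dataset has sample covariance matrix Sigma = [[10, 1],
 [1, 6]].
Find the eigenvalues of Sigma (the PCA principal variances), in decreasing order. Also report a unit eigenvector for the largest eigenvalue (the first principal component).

Step 1 — characteristic polynomial of 2×2 Sigma:
  det(Sigma - λI) = λ² - trace · λ + det = 0.
  trace = 10 + 6 = 16, det = 10·6 - (1)² = 59.
Step 2 — discriminant:
  Δ = trace² - 4·det = 256 - 236 = 20.
Step 3 — eigenvalues:
  λ = (trace ± √Δ)/2 = (16 ± 4.4721)/2,
  λ_1 = 10.2361,  λ_2 = 5.7639.

Step 4 — unit eigenvector for λ_1: solve (Sigma - λ_1 I)v = 0. First row:
  (10 - 10.2361)·v_x + (1)·v_y = 0, i.e. (-0.2361)·v_x + (1)·v_y = 0,
  so v ∝ (b, λ_1 - a) = (1, 0.2361) = u.
  ||u|| = √((1)² + (0.2361)²) = √(1.0557) ≈ 1.0275,
  v_1 = u/||u|| ≈ (0.9732, 0.2298) (||v_1|| = 1).

λ_1 = 10.2361,  λ_2 = 5.7639;  v_1 ≈ (0.9732, 0.2298)
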